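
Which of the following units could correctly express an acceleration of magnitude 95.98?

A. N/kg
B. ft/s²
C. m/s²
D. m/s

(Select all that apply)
A, B, C

acceleration has SI base units: m / s^2

Checking each option against m / s^2:
  A. N/kg: ✓ matches
  B. ft/s²: ✓ matches
  C. m/s²: ✓ matches
  D. m/s: ✗ does not match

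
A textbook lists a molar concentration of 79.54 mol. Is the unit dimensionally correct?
No

molar concentration has SI base units: mol / m^3
mol does NOT reduce to mol / m^3; a valid unit for molar concentration would be e.g. mol/m³.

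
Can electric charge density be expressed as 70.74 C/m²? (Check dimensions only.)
No

electric charge density has SI base units: A * s / m^3
C/m² does NOT reduce to A * s / m^3; a valid unit for electric charge density would be e.g. C/m³.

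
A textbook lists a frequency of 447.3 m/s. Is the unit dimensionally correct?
No

frequency has SI base units: 1 / s
m/s does NOT reduce to 1 / s; a valid unit for frequency would be e.g. Hz.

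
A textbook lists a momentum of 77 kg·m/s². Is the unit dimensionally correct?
No

momentum has SI base units: kg * m / s
kg·m/s² does NOT reduce to kg * m / s; a valid unit for momentum would be e.g. kg·m/s.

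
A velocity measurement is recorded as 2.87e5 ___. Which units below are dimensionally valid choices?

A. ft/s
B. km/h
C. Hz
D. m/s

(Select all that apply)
A, B, D

velocity has SI base units: m / s

Checking each option against m / s:
  A. ft/s: ✓ matches
  B. km/h: ✓ matches
  C. Hz: ✗ does not match
  D. m/s: ✓ matches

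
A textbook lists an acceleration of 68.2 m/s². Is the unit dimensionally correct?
Yes

acceleration has SI base units: m / s^2
m/s² reduces to the same SI base units, so it is a valid unit for acceleration.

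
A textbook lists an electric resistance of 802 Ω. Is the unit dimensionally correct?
Yes

electric resistance has SI base units: kg * m^2 / (A^2 * s^3)
Ω reduces to the same SI base units, so it is a valid unit for electric resistance.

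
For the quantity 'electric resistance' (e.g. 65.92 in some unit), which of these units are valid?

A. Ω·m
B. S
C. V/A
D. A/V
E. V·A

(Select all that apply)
C

electric resistance has SI base units: kg * m^2 / (A^2 * s^3)

Checking each option against kg * m^2 / (A^2 * s^3):
  A. Ω·m: ✗ does not match
  B. S: ✗ does not match
  C. V/A: ✓ matches
  D. A/V: ✗ does not match
  E. V·A: ✗ does not match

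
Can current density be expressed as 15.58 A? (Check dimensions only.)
No

current density has SI base units: A / m^2
A does NOT reduce to A / m^2; a valid unit for current density would be e.g. A/m².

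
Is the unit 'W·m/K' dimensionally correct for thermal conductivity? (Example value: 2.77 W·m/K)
No

thermal conductivity has SI base units: kg * m / (s^3 * K)
W·m/K does NOT reduce to kg * m / (s^3 * K); a valid unit for thermal conductivity would be e.g. W/(m·K).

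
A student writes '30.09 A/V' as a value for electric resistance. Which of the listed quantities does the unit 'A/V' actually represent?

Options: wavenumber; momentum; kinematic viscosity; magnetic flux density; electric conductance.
electric conductance

electric resistance should have units dimensionally equivalent to kg * m^2 / (A^2 * s^3) (e.g. Ω).
The given unit 'A/V' reduces to A^2 * s^3 / (kg * m^2). Of the listed options, that is the dimensionality of electric conductance.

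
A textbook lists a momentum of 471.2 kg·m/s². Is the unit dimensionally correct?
No

momentum has SI base units: kg * m / s
kg·m/s² does NOT reduce to kg * m / s; a valid unit for momentum would be e.g. kg·m/s.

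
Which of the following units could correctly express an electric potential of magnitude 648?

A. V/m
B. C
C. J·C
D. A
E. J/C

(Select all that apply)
E

electric potential has SI base units: kg * m^2 / (A * s^3)

Checking each option against kg * m^2 / (A * s^3):
  A. V/m: ✗ does not match
  B. C: ✗ does not match
  C. J·C: ✗ does not match
  D. A: ✗ does not match
  E. J/C: ✓ matches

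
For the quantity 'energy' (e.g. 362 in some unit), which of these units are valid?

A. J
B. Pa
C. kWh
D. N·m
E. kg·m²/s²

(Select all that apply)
A, C, D, E

energy has SI base units: kg * m^2 / s^2

Checking each option against kg * m^2 / s^2:
  A. J: ✓ matches
  B. Pa: ✗ does not match
  C. kWh: ✓ matches
  D. N·m: ✓ matches
  E. kg·m²/s²: ✓ matches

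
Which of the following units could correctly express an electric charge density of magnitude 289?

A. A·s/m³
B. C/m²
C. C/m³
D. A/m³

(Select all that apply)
A, C

electric charge density has SI base units: A * s / m^3

Checking each option against A * s / m^3:
  A. A·s/m³: ✓ matches
  B. C/m²: ✗ does not match
  C. C/m³: ✓ matches
  D. A/m³: ✗ does not match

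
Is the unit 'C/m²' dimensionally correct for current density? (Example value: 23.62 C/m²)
No

current density has SI base units: A / m^2
C/m² does NOT reduce to A / m^2; a valid unit for current density would be e.g. A/m².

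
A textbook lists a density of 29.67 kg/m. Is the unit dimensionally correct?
No

density has SI base units: kg / m^3
kg/m does NOT reduce to kg / m^3; a valid unit for density would be e.g. kg/m³.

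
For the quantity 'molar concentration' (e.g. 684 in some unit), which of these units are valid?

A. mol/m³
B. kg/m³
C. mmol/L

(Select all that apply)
A, C

molar concentration has SI base units: mol / m^3

Checking each option against mol / m^3:
  A. mol/m³: ✓ matches
  B. kg/m³: ✗ does not match
  C. mmol/L: ✓ matches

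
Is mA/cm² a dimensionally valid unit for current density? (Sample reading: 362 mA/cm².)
Yes

current density has SI base units: A / m^2
mA/cm² reduces to the same SI base units, so it is a valid unit for current density.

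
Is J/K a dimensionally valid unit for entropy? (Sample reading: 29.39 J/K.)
Yes

entropy has SI base units: kg * m^2 / (s^2 * K)
J/K reduces to the same SI base units, so it is a valid unit for entropy.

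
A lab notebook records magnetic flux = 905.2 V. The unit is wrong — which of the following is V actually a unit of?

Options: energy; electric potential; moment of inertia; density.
electric potential

magnetic flux should have units dimensionally equivalent to kg * m^2 / (A * s^2) (e.g. Wb).
The given unit 'V' reduces to kg * m^2 / (A * s^3). Of the listed options, that is the dimensionality of electric potential.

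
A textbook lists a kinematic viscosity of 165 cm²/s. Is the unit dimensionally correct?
Yes

kinematic viscosity has SI base units: m^2 / s
cm²/s reduces to the same SI base units, so it is a valid unit for kinematic viscosity.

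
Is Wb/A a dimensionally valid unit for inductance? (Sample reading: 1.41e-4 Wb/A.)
Yes

inductance has SI base units: kg * m^2 / (A^2 * s^2)
Wb/A reduces to the same SI base units, so it is a valid unit for inductance.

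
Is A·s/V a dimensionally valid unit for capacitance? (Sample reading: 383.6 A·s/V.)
Yes

capacitance has SI base units: A^2 * s^4 / (kg * m^2)
A·s/V reduces to the same SI base units, so it is a valid unit for capacitance.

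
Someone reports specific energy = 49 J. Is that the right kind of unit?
No

specific energy has SI base units: m^2 / s^2
J does NOT reduce to m^2 / s^2; a valid unit for specific energy would be e.g. J/kg.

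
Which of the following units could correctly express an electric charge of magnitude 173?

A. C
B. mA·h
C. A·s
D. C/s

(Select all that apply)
A, B, C

electric charge has SI base units: A * s

Checking each option against A * s:
  A. C: ✓ matches
  B. mA·h: ✓ matches
  C. A·s: ✓ matches
  D. C/s: ✗ does not match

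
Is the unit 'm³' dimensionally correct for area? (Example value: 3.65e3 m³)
No

area has SI base units: m^2
m³ does NOT reduce to m^2; a valid unit for area would be e.g. m².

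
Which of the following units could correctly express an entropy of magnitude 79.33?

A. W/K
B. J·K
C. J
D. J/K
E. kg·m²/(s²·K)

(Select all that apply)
D, E

entropy has SI base units: kg * m^2 / (s^2 * K)

Checking each option against kg * m^2 / (s^2 * K):
  A. W/K: ✗ does not match
  B. J·K: ✗ does not match
  C. J: ✗ does not match
  D. J/K: ✓ matches
  E. kg·m²/(s²·K): ✓ matches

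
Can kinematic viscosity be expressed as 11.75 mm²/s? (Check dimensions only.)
Yes

kinematic viscosity has SI base units: m^2 / s
mm²/s reduces to the same SI base units, so it is a valid unit for kinematic viscosity.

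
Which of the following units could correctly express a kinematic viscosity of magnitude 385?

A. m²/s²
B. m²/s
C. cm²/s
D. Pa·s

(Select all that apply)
B, C

kinematic viscosity has SI base units: m^2 / s

Checking each option against m^2 / s:
  A. m²/s²: ✗ does not match
  B. m²/s: ✓ matches
  C. cm²/s: ✓ matches
  D. Pa·s: ✗ does not match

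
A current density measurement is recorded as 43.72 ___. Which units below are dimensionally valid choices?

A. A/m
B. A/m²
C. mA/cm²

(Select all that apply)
B, C

current density has SI base units: A / m^2

Checking each option against A / m^2:
  A. A/m: ✗ does not match
  B. A/m²: ✓ matches
  C. mA/cm²: ✓ matches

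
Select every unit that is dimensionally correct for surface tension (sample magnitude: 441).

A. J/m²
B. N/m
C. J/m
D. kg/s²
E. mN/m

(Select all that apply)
A, B, D, E

surface tension has SI base units: kg / s^2

Checking each option against kg / s^2:
  A. J/m²: ✓ matches
  B. N/m: ✓ matches
  C. J/m: ✗ does not match
  D. kg/s²: ✓ matches
  E. mN/m: ✓ matches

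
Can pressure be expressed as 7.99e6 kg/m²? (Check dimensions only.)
No

pressure has SI base units: kg / (m * s^2)
kg/m² does NOT reduce to kg / (m * s^2); a valid unit for pressure would be e.g. Pa.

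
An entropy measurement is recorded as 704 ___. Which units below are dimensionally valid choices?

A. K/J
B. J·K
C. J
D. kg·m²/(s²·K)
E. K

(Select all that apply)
D

entropy has SI base units: kg * m^2 / (s^2 * K)

Checking each option against kg * m^2 / (s^2 * K):
  A. K/J: ✗ does not match
  B. J·K: ✗ does not match
  C. J: ✗ does not match
  D. kg·m²/(s²·K): ✓ matches
  E. K: ✗ does not match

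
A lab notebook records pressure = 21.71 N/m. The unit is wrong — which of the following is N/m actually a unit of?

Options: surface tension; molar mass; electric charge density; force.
surface tension

pressure should have units dimensionally equivalent to kg / (m * s^2) (e.g. Pa).
The given unit 'N/m' reduces to kg / s^2. Of the listed options, that is the dimensionality of surface tension.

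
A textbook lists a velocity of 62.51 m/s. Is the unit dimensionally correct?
Yes

velocity has SI base units: m / s
m/s reduces to the same SI base units, so it is a valid unit for velocity.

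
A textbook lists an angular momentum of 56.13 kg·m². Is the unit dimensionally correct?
No

angular momentum has SI base units: kg * m^2 / s
kg·m² does NOT reduce to kg * m^2 / s; a valid unit for angular momentum would be e.g. kg·m²/s.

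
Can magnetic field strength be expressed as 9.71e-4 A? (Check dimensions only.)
No

magnetic field strength has SI base units: A / m
A does NOT reduce to A / m; a valid unit for magnetic field strength would be e.g. A/m.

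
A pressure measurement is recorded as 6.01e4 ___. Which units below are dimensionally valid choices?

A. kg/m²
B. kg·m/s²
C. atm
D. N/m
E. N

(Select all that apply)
C

pressure has SI base units: kg / (m * s^2)

Checking each option against kg / (m * s^2):
  A. kg/m²: ✗ does not match
  B. kg·m/s²: ✗ does not match
  C. atm: ✓ matches
  D. N/m: ✗ does not match
  E. N: ✗ does not match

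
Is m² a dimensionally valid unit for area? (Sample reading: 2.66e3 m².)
Yes

area has SI base units: m^2
m² reduces to the same SI base units, so it is a valid unit for area.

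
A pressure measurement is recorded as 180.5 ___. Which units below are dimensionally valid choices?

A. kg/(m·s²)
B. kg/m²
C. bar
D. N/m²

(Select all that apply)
A, C, D

pressure has SI base units: kg / (m * s^2)

Checking each option against kg / (m * s^2):
  A. kg/(m·s²): ✓ matches
  B. kg/m²: ✗ does not match
  C. bar: ✓ matches
  D. N/m²: ✓ matches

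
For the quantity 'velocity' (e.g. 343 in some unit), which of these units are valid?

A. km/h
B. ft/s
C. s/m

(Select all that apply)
A, B

velocity has SI base units: m / s

Checking each option against m / s:
  A. km/h: ✓ matches
  B. ft/s: ✓ matches
  C. s/m: ✗ does not match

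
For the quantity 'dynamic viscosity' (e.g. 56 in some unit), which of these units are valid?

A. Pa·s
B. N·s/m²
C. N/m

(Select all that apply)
A, B

dynamic viscosity has SI base units: kg / (m * s)

Checking each option against kg / (m * s):
  A. Pa·s: ✓ matches
  B. N·s/m²: ✓ matches
  C. N/m: ✗ does not match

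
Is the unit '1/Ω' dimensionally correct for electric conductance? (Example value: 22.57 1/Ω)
Yes

electric conductance has SI base units: A^2 * s^3 / (kg * m^2)
1/Ω reduces to the same SI base units, so it is a valid unit for electric conductance.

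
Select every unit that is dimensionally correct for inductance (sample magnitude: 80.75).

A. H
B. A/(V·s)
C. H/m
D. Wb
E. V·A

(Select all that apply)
A

inductance has SI base units: kg * m^2 / (A^2 * s^2)

Checking each option against kg * m^2 / (A^2 * s^2):
  A. H: ✓ matches
  B. A/(V·s): ✗ does not match
  C. H/m: ✗ does not match
  D. Wb: ✗ does not match
  E. V·A: ✗ does not match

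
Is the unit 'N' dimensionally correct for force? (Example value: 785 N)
Yes

force has SI base units: kg * m / s^2
N reduces to the same SI base units, so it is a valid unit for force.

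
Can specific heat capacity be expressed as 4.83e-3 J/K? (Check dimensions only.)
No

specific heat capacity has SI base units: m^2 / (s^2 * K)
J/K does NOT reduce to m^2 / (s^2 * K); a valid unit for specific heat capacity would be e.g. J/(kg·K).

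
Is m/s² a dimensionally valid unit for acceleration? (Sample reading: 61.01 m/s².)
Yes

acceleration has SI base units: m / s^2
m/s² reduces to the same SI base units, so it is a valid unit for acceleration.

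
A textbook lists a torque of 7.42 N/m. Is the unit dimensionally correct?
No

torque has SI base units: kg * m^2 / s^2
N/m does NOT reduce to kg * m^2 / s^2; a valid unit for torque would be e.g. N·m.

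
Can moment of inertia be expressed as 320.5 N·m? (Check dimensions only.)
No

moment of inertia has SI base units: kg * m^2
N·m does NOT reduce to kg * m^2; a valid unit for moment of inertia would be e.g. kg·m².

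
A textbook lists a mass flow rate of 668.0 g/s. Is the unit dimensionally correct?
Yes

mass flow rate has SI base units: kg / s
g/s reduces to the same SI base units, so it is a valid unit for mass flow rate.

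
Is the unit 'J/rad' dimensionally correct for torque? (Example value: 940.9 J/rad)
Yes

torque has SI base units: kg * m^2 / s^2
J/rad reduces to the same SI base units, so it is a valid unit for torque.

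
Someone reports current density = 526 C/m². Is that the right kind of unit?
No

current density has SI base units: A / m^2
C/m² does NOT reduce to A / m^2; a valid unit for current density would be e.g. A/m².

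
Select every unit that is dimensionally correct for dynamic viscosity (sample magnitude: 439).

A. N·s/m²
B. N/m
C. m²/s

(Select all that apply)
A

dynamic viscosity has SI base units: kg / (m * s)

Checking each option against kg / (m * s):
  A. N·s/m²: ✓ matches
  B. N/m: ✗ does not match
  C. m²/s: ✗ does not match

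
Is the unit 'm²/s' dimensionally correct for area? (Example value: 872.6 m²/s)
No

area has SI base units: m^2
m²/s does NOT reduce to m^2; a valid unit for area would be e.g. m².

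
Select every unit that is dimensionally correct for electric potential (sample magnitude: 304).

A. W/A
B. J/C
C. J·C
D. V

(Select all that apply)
A, B, D

electric potential has SI base units: kg * m^2 / (A * s^3)

Checking each option against kg * m^2 / (A * s^3):
  A. W/A: ✓ matches
  B. J/C: ✓ matches
  C. J·C: ✗ does not match
  D. V: ✓ matches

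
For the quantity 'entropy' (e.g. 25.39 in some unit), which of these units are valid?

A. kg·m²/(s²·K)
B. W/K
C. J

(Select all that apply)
A

entropy has SI base units: kg * m^2 / (s^2 * K)

Checking each option against kg * m^2 / (s^2 * K):
  A. kg·m²/(s²·K): ✓ matches
  B. W/K: ✗ does not match
  C. J: ✗ does not match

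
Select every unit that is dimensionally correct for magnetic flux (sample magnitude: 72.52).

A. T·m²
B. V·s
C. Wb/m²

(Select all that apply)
A, B

magnetic flux has SI base units: kg * m^2 / (A * s^2)

Checking each option against kg * m^2 / (A * s^2):
  A. T·m²: ✓ matches
  B. V·s: ✓ matches
  C. Wb/m²: ✗ does not match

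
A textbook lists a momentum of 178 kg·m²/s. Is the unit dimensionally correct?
No

momentum has SI base units: kg * m / s
kg·m²/s does NOT reduce to kg * m / s; a valid unit for momentum would be e.g. kg·m/s.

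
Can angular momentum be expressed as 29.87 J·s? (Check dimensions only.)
Yes

angular momentum has SI base units: kg * m^2 / s
J·s reduces to the same SI base units, so it is a valid unit for angular momentum.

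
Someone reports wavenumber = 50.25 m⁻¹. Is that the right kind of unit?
Yes

wavenumber has SI base units: 1 / m
m⁻¹ reduces to the same SI base units, so it is a valid unit for wavenumber.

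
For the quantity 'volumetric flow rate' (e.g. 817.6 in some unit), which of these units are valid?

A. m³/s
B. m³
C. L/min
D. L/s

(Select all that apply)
A, C, D

volumetric flow rate has SI base units: m^3 / s

Checking each option against m^3 / s:
  A. m³/s: ✓ matches
  B. m³: ✗ does not match
  C. L/min: ✓ matches
  D. L/s: ✓ matches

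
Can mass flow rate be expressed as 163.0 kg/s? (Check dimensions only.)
Yes

mass flow rate has SI base units: kg / s
kg/s reduces to the same SI base units, so it is a valid unit for mass flow rate.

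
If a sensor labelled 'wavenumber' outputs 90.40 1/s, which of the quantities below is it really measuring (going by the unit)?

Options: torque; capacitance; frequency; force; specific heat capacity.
frequency

wavenumber should have units dimensionally equivalent to 1 / m (e.g. 1/m).
The given unit '1/s' reduces to 1 / s. Of the listed options, that is the dimensionality of frequency.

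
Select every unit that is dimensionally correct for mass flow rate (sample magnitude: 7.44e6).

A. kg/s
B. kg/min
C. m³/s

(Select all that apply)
A, B

mass flow rate has SI base units: kg / s

Checking each option against kg / s:
  A. kg/s: ✓ matches
  B. kg/min: ✓ matches
  C. m³/s: ✗ does not match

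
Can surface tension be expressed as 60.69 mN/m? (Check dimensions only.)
Yes

surface tension has SI base units: kg / s^2
mN/m reduces to the same SI base units, so it is a valid unit for surface tension.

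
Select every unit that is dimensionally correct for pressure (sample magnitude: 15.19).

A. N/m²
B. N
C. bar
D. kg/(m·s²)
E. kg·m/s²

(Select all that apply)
A, C, D

pressure has SI base units: kg / (m * s^2)

Checking each option against kg / (m * s^2):
  A. N/m²: ✓ matches
  B. N: ✗ does not match
  C. bar: ✓ matches
  D. kg/(m·s²): ✓ matches
  E. kg·m/s²: ✗ does not match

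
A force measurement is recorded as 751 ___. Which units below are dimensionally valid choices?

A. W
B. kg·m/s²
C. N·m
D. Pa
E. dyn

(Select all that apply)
B, E

force has SI base units: kg * m / s^2

Checking each option against kg * m / s^2:
  A. W: ✗ does not match
  B. kg·m/s²: ✓ matches
  C. N·m: ✗ does not match
  D. Pa: ✗ does not match
  E. dyn: ✓ matches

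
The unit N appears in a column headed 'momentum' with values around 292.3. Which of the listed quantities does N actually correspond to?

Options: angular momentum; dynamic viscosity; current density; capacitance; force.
force

momentum should have units dimensionally equivalent to kg * m / s (e.g. kg·m/s).
The given unit 'N' reduces to kg * m / s^2. Of the listed options, that is the dimensionality of force.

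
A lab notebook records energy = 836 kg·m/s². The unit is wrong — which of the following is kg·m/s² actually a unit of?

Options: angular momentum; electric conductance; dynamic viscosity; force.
force

energy should have units dimensionally equivalent to kg * m^2 / s^2 (e.g. J).
The given unit 'kg·m/s²' reduces to kg * m / s^2. Of the listed options, that is the dimensionality of force.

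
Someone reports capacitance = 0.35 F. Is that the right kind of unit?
Yes

capacitance has SI base units: A^2 * s^4 / (kg * m^2)
F reduces to the same SI base units, so it is a valid unit for capacitance.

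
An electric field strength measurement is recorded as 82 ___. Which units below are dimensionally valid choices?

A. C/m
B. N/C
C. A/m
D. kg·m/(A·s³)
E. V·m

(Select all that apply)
B, D

electric field strength has SI base units: kg * m / (A * s^3)

Checking each option against kg * m / (A * s^3):
  A. C/m: ✗ does not match
  B. N/C: ✓ matches
  C. A/m: ✗ does not match
  D. kg·m/(A·s³): ✓ matches
  E. V·m: ✗ does not match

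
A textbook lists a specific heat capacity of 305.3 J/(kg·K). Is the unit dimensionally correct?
Yes

specific heat capacity has SI base units: m^2 / (s^2 * K)
J/(kg·K) reduces to the same SI base units, so it is a valid unit for specific heat capacity.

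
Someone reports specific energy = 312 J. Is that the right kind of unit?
No

specific energy has SI base units: m^2 / s^2
J does NOT reduce to m^2 / s^2; a valid unit for specific energy would be e.g. J/kg.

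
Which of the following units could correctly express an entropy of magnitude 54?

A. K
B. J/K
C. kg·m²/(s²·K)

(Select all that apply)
B, C

entropy has SI base units: kg * m^2 / (s^2 * K)

Checking each option against kg * m^2 / (s^2 * K):
  A. K: ✗ does not match
  B. J/K: ✓ matches
  C. kg·m²/(s²·K): ✓ matches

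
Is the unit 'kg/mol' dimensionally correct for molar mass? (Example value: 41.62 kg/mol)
Yes

molar mass has SI base units: kg / mol
kg/mol reduces to the same SI base units, so it is a valid unit for molar mass.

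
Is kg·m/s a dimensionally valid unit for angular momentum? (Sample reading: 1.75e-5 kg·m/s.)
No

angular momentum has SI base units: kg * m^2 / s
kg·m/s does NOT reduce to kg * m^2 / s; a valid unit for angular momentum would be e.g. kg·m²/s.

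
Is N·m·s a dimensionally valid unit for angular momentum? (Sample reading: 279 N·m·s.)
Yes

angular momentum has SI base units: kg * m^2 / s
N·m·s reduces to the same SI base units, so it is a valid unit for angular momentum.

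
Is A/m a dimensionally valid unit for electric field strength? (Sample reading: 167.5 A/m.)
No

electric field strength has SI base units: kg * m / (A * s^3)
A/m does NOT reduce to kg * m / (A * s^3); a valid unit for electric field strength would be e.g. V/m.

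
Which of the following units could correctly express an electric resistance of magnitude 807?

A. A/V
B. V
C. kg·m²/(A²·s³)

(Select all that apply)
C

electric resistance has SI base units: kg * m^2 / (A^2 * s^3)

Checking each option against kg * m^2 / (A^2 * s^3):
  A. A/V: ✗ does not match
  B. V: ✗ does not match
  C. kg·m²/(A²·s³): ✓ matches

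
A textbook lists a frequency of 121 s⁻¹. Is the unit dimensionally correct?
Yes

frequency has SI base units: 1 / s
s⁻¹ reduces to the same SI base units, so it is a valid unit for frequency.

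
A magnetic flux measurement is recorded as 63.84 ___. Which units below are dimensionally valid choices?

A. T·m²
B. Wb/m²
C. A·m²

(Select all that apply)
A

magnetic flux has SI base units: kg * m^2 / (A * s^2)

Checking each option against kg * m^2 / (A * s^2):
  A. T·m²: ✓ matches
  B. Wb/m²: ✗ does not match
  C. A·m²: ✗ does not match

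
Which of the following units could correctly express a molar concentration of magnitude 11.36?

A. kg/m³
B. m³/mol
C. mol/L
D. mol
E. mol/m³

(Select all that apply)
C, E

molar concentration has SI base units: mol / m^3

Checking each option against mol / m^3:
  A. kg/m³: ✗ does not match
  B. m³/mol: ✗ does not match
  C. mol/L: ✓ matches
  D. mol: ✗ does not match
  E. mol/m³: ✓ matches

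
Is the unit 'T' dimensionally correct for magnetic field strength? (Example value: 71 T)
No

magnetic field strength has SI base units: A / m
T does NOT reduce to A / m; a valid unit for magnetic field strength would be e.g. A/m.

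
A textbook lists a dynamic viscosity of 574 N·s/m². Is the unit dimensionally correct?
Yes

dynamic viscosity has SI base units: kg / (m * s)
N·s/m² reduces to the same SI base units, so it is a valid unit for dynamic viscosity.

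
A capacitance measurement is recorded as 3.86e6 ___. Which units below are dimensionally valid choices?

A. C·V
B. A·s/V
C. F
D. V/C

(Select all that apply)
B, C

capacitance has SI base units: A^2 * s^4 / (kg * m^2)

Checking each option against A^2 * s^4 / (kg * m^2):
  A. C·V: ✗ does not match
  B. A·s/V: ✓ matches
  C. F: ✓ matches
  D. V/C: ✗ does not match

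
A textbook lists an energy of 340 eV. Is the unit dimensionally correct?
Yes

energy has SI base units: kg * m^2 / s^2
eV reduces to the same SI base units, so it is a valid unit for energy.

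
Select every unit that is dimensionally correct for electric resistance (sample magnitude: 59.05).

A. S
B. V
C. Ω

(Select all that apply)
C

electric resistance has SI base units: kg * m^2 / (A^2 * s^3)

Checking each option against kg * m^2 / (A^2 * s^3):
  A. S: ✗ does not match
  B. V: ✗ does not match
  C. Ω: ✓ matches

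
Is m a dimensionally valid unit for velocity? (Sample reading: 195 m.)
No

velocity has SI base units: m / s
m does NOT reduce to m / s; a valid unit for velocity would be e.g. m/s.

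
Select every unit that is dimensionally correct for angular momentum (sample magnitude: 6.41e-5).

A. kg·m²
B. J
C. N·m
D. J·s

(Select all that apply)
D

angular momentum has SI base units: kg * m^2 / s

Checking each option against kg * m^2 / s:
  A. kg·m²: ✗ does not match
  B. J: ✗ does not match
  C. N·m: ✗ does not match
  D. J·s: ✓ matches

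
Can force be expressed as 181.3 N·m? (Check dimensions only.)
No

force has SI base units: kg * m / s^2
N·m does NOT reduce to kg * m / s^2; a valid unit for force would be e.g. N.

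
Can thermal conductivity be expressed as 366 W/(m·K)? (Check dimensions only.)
Yes

thermal conductivity has SI base units: kg * m / (s^3 * K)
W/(m·K) reduces to the same SI base units, so it is a valid unit for thermal conductivity.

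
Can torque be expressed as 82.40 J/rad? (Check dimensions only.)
Yes

torque has SI base units: kg * m^2 / s^2
J/rad reduces to the same SI base units, so it is a valid unit for torque.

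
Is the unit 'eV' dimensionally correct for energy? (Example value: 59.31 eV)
Yes

energy has SI base units: kg * m^2 / s^2
eV reduces to the same SI base units, so it is a valid unit for energy.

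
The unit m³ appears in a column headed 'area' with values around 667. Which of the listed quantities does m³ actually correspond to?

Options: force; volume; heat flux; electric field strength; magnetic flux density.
volume

area should have units dimensionally equivalent to m^2 (e.g. m²).
The given unit 'm³' reduces to m^3. Of the listed options, that is the dimensionality of volume.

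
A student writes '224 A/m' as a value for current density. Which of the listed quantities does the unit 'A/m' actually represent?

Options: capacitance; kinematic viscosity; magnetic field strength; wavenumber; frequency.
magnetic field strength

current density should have units dimensionally equivalent to A / m^2 (e.g. A/m²).
The given unit 'A/m' reduces to A / m. Of the listed options, that is the dimensionality of magnetic field strength.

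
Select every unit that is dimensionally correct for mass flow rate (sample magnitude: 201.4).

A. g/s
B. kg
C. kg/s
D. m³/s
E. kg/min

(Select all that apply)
A, C, E

mass flow rate has SI base units: kg / s

Checking each option against kg / s:
  A. g/s: ✓ matches
  B. kg: ✗ does not match
  C. kg/s: ✓ matches
  D. m³/s: ✗ does not match
  E. kg/min: ✓ matches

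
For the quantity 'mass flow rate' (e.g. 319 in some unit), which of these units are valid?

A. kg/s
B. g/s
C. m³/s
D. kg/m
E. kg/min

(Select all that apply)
A, B, E

mass flow rate has SI base units: kg / s

Checking each option against kg / s:
  A. kg/s: ✓ matches
  B. g/s: ✓ matches
  C. m³/s: ✗ does not match
  D. kg/m: ✗ does not match
  E. kg/min: ✓ matches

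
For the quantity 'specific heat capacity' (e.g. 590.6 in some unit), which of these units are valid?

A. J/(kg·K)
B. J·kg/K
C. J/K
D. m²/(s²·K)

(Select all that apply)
A, D

specific heat capacity has SI base units: m^2 / (s^2 * K)

Checking each option against m^2 / (s^2 * K):
  A. J/(kg·K): ✓ matches
  B. J·kg/K: ✗ does not match
  C. J/K: ✗ does not match
  D. m²/(s²·K): ✓ matches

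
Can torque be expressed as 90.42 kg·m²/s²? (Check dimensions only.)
Yes

torque has SI base units: kg * m^2 / s^2
kg·m²/s² reduces to the same SI base units, so it is a valid unit for torque.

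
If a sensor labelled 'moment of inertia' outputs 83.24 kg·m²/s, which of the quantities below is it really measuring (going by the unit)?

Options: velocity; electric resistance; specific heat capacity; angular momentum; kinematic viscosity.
angular momentum

moment of inertia should have units dimensionally equivalent to kg * m^2 (e.g. kg·m²).
The given unit 'kg·m²/s' reduces to kg * m^2 / s. Of the listed options, that is the dimensionality of angular momentum.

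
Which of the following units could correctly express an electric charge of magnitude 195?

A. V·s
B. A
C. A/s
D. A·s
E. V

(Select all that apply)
D

electric charge has SI base units: A * s

Checking each option against A * s:
  A. V·s: ✗ does not match
  B. A: ✗ does not match
  C. A/s: ✗ does not match
  D. A·s: ✓ matches
  E. V: ✗ does not match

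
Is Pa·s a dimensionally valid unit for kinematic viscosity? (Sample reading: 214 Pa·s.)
No

kinematic viscosity has SI base units: m^2 / s
Pa·s does NOT reduce to m^2 / s; a valid unit for kinematic viscosity would be e.g. m²/s.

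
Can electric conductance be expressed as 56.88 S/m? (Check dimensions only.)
No

electric conductance has SI base units: A^2 * s^3 / (kg * m^2)
S/m does NOT reduce to A^2 * s^3 / (kg * m^2); a valid unit for electric conductance would be e.g. S.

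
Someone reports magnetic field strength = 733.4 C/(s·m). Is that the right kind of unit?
Yes

magnetic field strength has SI base units: A / m
C/(s·m) reduces to the same SI base units, so it is a valid unit for magnetic field strength.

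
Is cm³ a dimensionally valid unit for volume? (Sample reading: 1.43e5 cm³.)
Yes

volume has SI base units: m^3
cm³ reduces to the same SI base units, so it is a valid unit for volume.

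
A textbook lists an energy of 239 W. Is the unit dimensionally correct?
No

energy has SI base units: kg * m^2 / s^2
W does NOT reduce to kg * m^2 / s^2; a valid unit for energy would be e.g. J.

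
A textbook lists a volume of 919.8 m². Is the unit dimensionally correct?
No

volume has SI base units: m^3
m² does NOT reduce to m^3; a valid unit for volume would be e.g. m³.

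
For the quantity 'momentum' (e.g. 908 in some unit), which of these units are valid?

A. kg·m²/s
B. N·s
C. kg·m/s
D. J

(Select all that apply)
B, C

momentum has SI base units: kg * m / s

Checking each option against kg * m / s:
  A. kg·m²/s: ✗ does not match
  B. N·s: ✓ matches
  C. kg·m/s: ✓ matches
  D. J: ✗ does not match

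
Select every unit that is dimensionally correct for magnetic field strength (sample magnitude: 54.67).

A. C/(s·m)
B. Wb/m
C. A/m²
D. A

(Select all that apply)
A

magnetic field strength has SI base units: A / m

Checking each option against A / m:
  A. C/(s·m): ✓ matches
  B. Wb/m: ✗ does not match
  C. A/m²: ✗ does not match
  D. A: ✗ does not match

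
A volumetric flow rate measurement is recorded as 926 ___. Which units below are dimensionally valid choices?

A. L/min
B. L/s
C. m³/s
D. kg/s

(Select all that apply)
A, B, C

volumetric flow rate has SI base units: m^3 / s

Checking each option against m^3 / s:
  A. L/min: ✓ matches
  B. L/s: ✓ matches
  C. m³/s: ✓ matches
  D. kg/s: ✗ does not match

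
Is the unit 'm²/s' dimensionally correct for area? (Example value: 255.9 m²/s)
No

area has SI base units: m^2
m²/s does NOT reduce to m^2; a valid unit for area would be e.g. m².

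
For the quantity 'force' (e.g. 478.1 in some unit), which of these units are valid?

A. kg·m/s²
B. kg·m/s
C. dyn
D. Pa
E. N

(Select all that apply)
A, C, E

force has SI base units: kg * m / s^2

Checking each option against kg * m / s^2:
  A. kg·m/s²: ✓ matches
  B. kg·m/s: ✗ does not match
  C. dyn: ✓ matches
  D. Pa: ✗ does not match
  E. N: ✓ matches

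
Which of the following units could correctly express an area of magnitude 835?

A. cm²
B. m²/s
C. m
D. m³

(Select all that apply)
A

area has SI base units: m^2

Checking each option against m^2:
  A. cm²: ✓ matches
  B. m²/s: ✗ does not match
  C. m: ✗ does not match
  D. m³: ✗ does not match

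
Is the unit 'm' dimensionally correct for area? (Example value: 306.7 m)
No

area has SI base units: m^2
m does NOT reduce to m^2; a valid unit for area would be e.g. m².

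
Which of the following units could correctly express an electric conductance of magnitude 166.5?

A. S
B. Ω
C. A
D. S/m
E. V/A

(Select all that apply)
A

electric conductance has SI base units: A^2 * s^3 / (kg * m^2)

Checking each option against A^2 * s^3 / (kg * m^2):
  A. S: ✓ matches
  B. Ω: ✗ does not match
  C. A: ✗ does not match
  D. S/m: ✗ does not match
  E. V/A: ✗ does not match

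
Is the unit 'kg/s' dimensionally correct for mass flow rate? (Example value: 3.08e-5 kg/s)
Yes

mass flow rate has SI base units: kg / s
kg/s reduces to the same SI base units, so it is a valid unit for mass flow rate.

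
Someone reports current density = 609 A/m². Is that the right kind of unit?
Yes

current density has SI base units: A / m^2
A/m² reduces to the same SI base units, so it is a valid unit for current density.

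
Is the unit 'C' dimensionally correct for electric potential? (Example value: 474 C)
No

electric potential has SI base units: kg * m^2 / (A * s^3)
C does NOT reduce to kg * m^2 / (A * s^3); a valid unit for electric potential would be e.g. V.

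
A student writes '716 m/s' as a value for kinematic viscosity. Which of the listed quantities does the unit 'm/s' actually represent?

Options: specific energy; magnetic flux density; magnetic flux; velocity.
velocity

kinematic viscosity should have units dimensionally equivalent to m^2 / s (e.g. m²/s).
The given unit 'm/s' reduces to m / s. Of the listed options, that is the dimensionality of velocity.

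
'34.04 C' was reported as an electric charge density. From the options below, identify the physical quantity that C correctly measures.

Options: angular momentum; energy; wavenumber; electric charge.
electric charge

electric charge density should have units dimensionally equivalent to A * s / m^3 (e.g. C/m³).
The given unit 'C' reduces to A * s. Of the listed options, that is the dimensionality of electric charge.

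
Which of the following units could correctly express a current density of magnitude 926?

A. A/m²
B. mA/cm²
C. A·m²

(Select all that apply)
A, B

current density has SI base units: A / m^2

Checking each option against A / m^2:
  A. A/m²: ✓ matches
  B. mA/cm²: ✓ matches
  C. A·m²: ✗ does not match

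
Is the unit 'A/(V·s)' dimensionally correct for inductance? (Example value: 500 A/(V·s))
No

inductance has SI base units: kg * m^2 / (A^2 * s^2)
A/(V·s) does NOT reduce to kg * m^2 / (A^2 * s^2); a valid unit for inductance would be e.g. H.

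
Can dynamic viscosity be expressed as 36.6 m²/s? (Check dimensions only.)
No

dynamic viscosity has SI base units: kg / (m * s)
m²/s does NOT reduce to kg / (m * s); a valid unit for dynamic viscosity would be e.g. Pa·s.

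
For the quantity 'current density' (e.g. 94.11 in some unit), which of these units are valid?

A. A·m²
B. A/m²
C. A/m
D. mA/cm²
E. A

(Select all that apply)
B, D

current density has SI base units: A / m^2

Checking each option against A / m^2:
  A. A·m²: ✗ does not match
  B. A/m²: ✓ matches
  C. A/m: ✗ does not match
  D. mA/cm²: ✓ matches
  E. A: ✗ does not match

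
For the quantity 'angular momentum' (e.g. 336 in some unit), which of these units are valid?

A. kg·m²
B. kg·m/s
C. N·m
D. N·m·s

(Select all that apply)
D

angular momentum has SI base units: kg * m^2 / s

Checking each option against kg * m^2 / s:
  A. kg·m²: ✗ does not match
  B. kg·m/s: ✗ does not match
  C. N·m: ✗ does not match
  D. N·m·s: ✓ matches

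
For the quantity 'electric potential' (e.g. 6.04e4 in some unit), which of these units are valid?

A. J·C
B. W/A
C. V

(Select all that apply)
B, C

electric potential has SI base units: kg * m^2 / (A * s^3)

Checking each option against kg * m^2 / (A * s^3):
  A. J·C: ✗ does not match
  B. W/A: ✓ matches
  C. V: ✓ matches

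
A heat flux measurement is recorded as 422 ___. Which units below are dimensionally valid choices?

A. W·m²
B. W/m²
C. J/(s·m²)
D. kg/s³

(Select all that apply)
B, C, D

heat flux has SI base units: kg / s^3

Checking each option against kg / s^3:
  A. W·m²: ✗ does not match
  B. W/m²: ✓ matches
  C. J/(s·m²): ✓ matches
  D. kg/s³: ✓ matches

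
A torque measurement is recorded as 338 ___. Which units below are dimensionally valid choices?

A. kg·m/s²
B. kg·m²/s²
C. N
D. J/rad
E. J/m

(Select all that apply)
B, D

torque has SI base units: kg * m^2 / s^2

Checking each option against kg * m^2 / s^2:
  A. kg·m/s²: ✗ does not match
  B. kg·m²/s²: ✓ matches
  C. N: ✗ does not match
  D. J/rad: ✓ matches
  E. J/m: ✗ does not match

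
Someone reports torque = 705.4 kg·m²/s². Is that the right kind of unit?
Yes

torque has SI base units: kg * m^2 / s^2
kg·m²/s² reduces to the same SI base units, so it is a valid unit for torque.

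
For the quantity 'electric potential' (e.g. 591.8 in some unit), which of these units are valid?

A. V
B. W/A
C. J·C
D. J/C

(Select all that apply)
A, B, D

electric potential has SI base units: kg * m^2 / (A * s^3)

Checking each option against kg * m^2 / (A * s^3):
  A. V: ✓ matches
  B. W/A: ✓ matches
  C. J·C: ✗ does not match
  D. J/C: ✓ matches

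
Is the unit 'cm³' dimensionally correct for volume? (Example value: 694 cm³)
Yes

volume has SI base units: m^3
cm³ reduces to the same SI base units, so it is a valid unit for volume.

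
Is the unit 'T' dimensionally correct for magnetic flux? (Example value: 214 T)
No

magnetic flux has SI base units: kg * m^2 / (A * s^2)
T does NOT reduce to kg * m^2 / (A * s^2); a valid unit for magnetic flux would be e.g. Wb.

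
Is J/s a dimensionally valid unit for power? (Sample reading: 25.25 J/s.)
Yes

power has SI base units: kg * m^2 / s^3
J/s reduces to the same SI base units, so it is a valid unit for power.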